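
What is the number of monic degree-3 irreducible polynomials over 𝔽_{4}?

By the necklace-counting formula, N_4(3) = (1/3) Σ_{d|3} μ(3/d)·4^d.
Divisors of 3: 1, 3; μ(3/d) for each: -1, 1.
Σ = − 4^1 + 4^3 = 60.
N = 60/3 = 20.

20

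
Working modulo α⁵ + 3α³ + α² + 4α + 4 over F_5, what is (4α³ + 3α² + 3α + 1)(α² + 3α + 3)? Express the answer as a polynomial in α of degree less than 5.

2α^3 + α + 2

Multiply in F_5[α]: (4α³ + 3α² + 3α + 1)·(α² + 3α + 3) = 4α⁵ + 4α³ + 4α² + 2α + 3.
Reduce using α⁵ ≡ 2α³ + 4α² + α + 1 (mod α⁵ + 3α³ + α² + 4α + 4).
Reduced: 2α³ + α + 2.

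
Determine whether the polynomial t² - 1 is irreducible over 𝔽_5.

Write P(t) = t² - 1.
Check for roots in 𝔽_5: P(0) = 4; P(1) = 0 → root; P(2) = 3; P(3) = 3; P(4) = 0 → root.
P(1) = 0, so (t − 1) divides P(t); P is reducible.

No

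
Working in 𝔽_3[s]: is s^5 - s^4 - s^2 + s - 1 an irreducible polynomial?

Yes

Write f(s) = s^5 - s^4 - s^2 + s - 1.
Check for roots in 𝔽_3: f(0) = 2; f(1) = 2; f(2) = 1.
No roots, so no linear factors.
Monic irreducibles of degree 2 over GF(3): s^2 + 1, s^2 + s - 1, s^2 - s - 1.
None of them divide f (all give nonzero remainder).
No irreducible factor of degree ≤ 2 exists, so f is irreducible over GF(3).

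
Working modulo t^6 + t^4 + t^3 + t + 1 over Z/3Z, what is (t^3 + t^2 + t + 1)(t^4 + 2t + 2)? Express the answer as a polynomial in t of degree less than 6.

Multiply in Z/3Z[t]: (t^3 + t^2 + t + 1)·(t^4 + 2t + 2) = t^7 + t^6 + t^5 + t^3 + t^2 + t + 2.
Reduce using t^6 ≡ 2t^4 + 2t^3 + 2t + 2 (mod t^6 + t^4 + t^3 + t + 1).
Reduced: t^4 + 2t + 1.

t^4 + 2t + 1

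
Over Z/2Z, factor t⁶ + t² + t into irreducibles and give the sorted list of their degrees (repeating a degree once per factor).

1, 2, 3

Write g(t) = t⁶ + t² + t.
Roots in Z/2Z: g(0) = 0 → root; g(1) = 1.
Linear factors from roots: (t).
Complete factorization: g(t) = (t)·(t² + t + 1)·(t³ + t² + 1).
Factor degrees with multiplicity: 1 + 2 + 3 = 6.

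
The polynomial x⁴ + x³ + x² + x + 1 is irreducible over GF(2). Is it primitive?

Write f(x) = x⁴ + x³ + x² + x + 1.
|GF(2^4)^×| = 2^4 − 1 = 15. Prime factorization: 15 = 3·5.
f is primitive ⇔ x has order 15 in GF(2)[x]/(f), i.e. x^(15/q) ≠ 1 for each prime q | 15.
x^(5) mod f = 1
x^(3) mod f = x³.
Since x^(5) = 1, the order of x divides 5 < 15; not primitive.

No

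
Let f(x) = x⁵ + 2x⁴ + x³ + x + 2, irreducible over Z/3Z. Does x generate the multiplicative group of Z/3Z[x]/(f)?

|GF(3^5)^×| = 3^5 − 1 = 242. Prime factorization: 242 = 2·11^2.
f is primitive ⇔ x has order 242 in GF(3)[x]/(f), i.e. x^(242/q) ≠ 1 for each prime q | 242.
x^(121) mod f = 1
x^(22) mod f = x⁴ + x³ + x² + 1.
Since x^(121) = 1, the order of x divides 121 < 242; not primitive.

No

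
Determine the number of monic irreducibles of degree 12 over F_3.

Gauss's count: N_{3}(12) = (1/12) Σ_{d|12} μ(12/d)·3^d.
Divisors of 12: 1, 2, 3, 4, 6, 12; μ(12/d) for each: 0, 1, 0, -1, -1, 1.
Σ = 3^2 − 3^4 − 3^6 + 3^12 = 530640.
N = 530640/12 = 44220.

44220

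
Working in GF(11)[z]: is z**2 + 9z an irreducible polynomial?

Write P(z) = z**2 + 9z.
Check each element of GF(11) for a root: P(0)=0, P(1)=10, P(2)=0, P(3)=3, P(4)=8, P(5)=4, P(6)=2, P(7)=2, P(8)=4, P(9)=8, P(10)=3.
P(0) = 0, so (z) divides P(z); P is reducible.

No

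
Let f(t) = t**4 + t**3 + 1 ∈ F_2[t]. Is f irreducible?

Yes

Check for roots in F_2: f(0) = 1; f(1) = 1.
No roots, so no linear factors.
Monic irreducibles of degree 2 over GF(2): t**2 + t + 1.
None of them divide f (all give nonzero remainder).
No irreducible factor of degree ≤ 2 exists, so f is irreducible over GF(2).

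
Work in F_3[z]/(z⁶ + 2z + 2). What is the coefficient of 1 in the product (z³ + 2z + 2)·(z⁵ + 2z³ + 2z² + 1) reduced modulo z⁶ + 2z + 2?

Multiply in F_3[z]: (z³ + 2z + 2)·(z⁵ + 2z³ + 2z² + 1) = z⁸ + z⁶ + z⁵ + z⁴ + z² + 2z + 2.
Reduce using z⁶ ≡ z + 1 (mod z⁶ + 2z + 2).
Reduced: z⁵ + z⁴ + z³ + 2z².

0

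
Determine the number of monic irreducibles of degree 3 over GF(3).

The number of monic irreducibles of degree 3 over GF(3) is (1/3)·Σ_{d∣3} μ(3/d) 3^d.
Divisors of 3: 1, 3; μ(3/d) for each: -1, 1.
Σ = − 3^1 + 3^3 = 24.
N = 24/3 = 8.

8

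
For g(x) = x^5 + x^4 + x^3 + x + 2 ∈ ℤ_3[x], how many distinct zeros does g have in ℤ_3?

2

Evaluate at each of the 3 elements of ℤ_3:
g(0) = 2; g(1) = 0 → root; g(2) = 0 → root.
Roots: {1, 2}.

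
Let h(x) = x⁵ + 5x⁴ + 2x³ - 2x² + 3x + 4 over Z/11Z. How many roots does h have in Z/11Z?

2

Evaluate at each of the 11 elements of Z/11Z:
h(0) = 4; h(1) = 2; h(2) = 9; h(3) = 4; h(4) = 7; h(5) = 1; h(6) = 8; h(7) = 0 → root; h(8) = 8; h(9) = 0 → root; h(10) = 1.
Roots: {7, 9}.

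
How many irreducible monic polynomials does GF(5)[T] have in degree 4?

The number of monic irreducibles of degree 4 over GF(5) is (1/4)·Σ_{d∣4} μ(4/d) 5^d.
Divisors of 4: 1, 2, 4; μ(4/d) for each: 0, -1, 1.
Σ = − 5^2 + 5^4 = 600.
N = 600/4 = 150.

150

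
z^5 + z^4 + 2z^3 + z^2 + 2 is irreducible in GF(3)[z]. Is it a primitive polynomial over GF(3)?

Write f(z) = z^5 + z^4 + 2z^3 + z^2 + 2.
|GF(3^5)^×| = 3^5 − 1 = 242. Prime factorization: 242 = 2·11^2.
f is primitive ⇔ z has order 242 in GF(3)[z]/(f), i.e. z^(242/q) ≠ 1 for each prime q | 242.
z^(121) mod f = 1
z^(22) mod f = 1
Since z^(121) = 1, the order of z divides 121 < 242; not primitive.

No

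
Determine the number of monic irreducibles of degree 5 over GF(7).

3360

By the necklace-counting formula, N_7(5) = (1/5) Σ_{d|5} μ(5/d)·7^d.
Divisors of 5: 1, 5; μ(5/d) for each: -1, 1.
Σ = − 7^1 + 7^5 = 16800.
N = 16800/5 = 3360.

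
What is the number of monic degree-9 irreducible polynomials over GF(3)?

2184

The number of monic irreducibles of degree 9 over GF(3) is (1/9)·Σ_{d∣9} μ(9/d) 3^d.
Divisors of 9: 1, 3, 9; μ(9/d) for each: 0, -1, 1.
Σ = − 3^3 + 3^9 = 19656.
N = 19656/9 = 2184.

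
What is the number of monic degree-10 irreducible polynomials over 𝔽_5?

976248

x^(5^10) − x is the product of all monic irreducibles of degree dividing 10; Möbius inversion gives N = (1/10) Σ μ(10/d)·5^d.
Divisors of 10: 1, 2, 5, 10; μ(10/d) for each: 1, -1, -1, 1.
Σ = 5^1 − 5^2 − 5^5 + 5^10 = 9762480.
N = 9762480/10 = 976248.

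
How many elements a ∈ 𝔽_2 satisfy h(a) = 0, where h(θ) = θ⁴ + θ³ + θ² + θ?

Evaluate at each of the 2 elements of 𝔽_2:
h(0) = 0 → root; h(1) = 0 → root.
Roots: {0, 1}.

2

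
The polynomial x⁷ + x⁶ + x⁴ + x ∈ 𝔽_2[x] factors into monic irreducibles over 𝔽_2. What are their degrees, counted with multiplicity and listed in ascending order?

1, 1, 1, 1, 3

Write f(x) = x⁷ + x⁶ + x⁴ + x.
Roots in 𝔽_2: f(0) = 0 → root; f(1) = 0 → root.
Linear factors from roots: (x), (x + 1).
Complete factorization: f(x) = (x)·(x + 1)^3·(x³ + x + 1).
Factor degrees with multiplicity: 1 + 1 + 1 + 1 + 3 = 7.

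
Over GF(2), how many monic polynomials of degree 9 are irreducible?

56

Gauss's count: N_{2}(9) = (1/9) Σ_{d|9} μ(9/d)·2^d.
Divisors of 9: 1, 3, 9; μ(9/d) for each: 0, -1, 1.
Σ = − 2^3 + 2^9 = 504.
N = 504/9 = 56.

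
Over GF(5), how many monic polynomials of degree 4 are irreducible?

150

By the necklace-counting formula, N_5(4) = (1/4) Σ_{d|4} μ(4/d)·5^d.
Divisors of 4: 1, 2, 4; μ(4/d) for each: 0, -1, 1.
Σ = − 5^2 + 5^4 = 600.
N = 600/4 = 150.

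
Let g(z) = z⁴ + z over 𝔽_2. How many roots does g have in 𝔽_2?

2

Evaluate at each of the 2 elements of 𝔽_2:
g(0) = 0 → root; g(1) = 0 → root.
Roots: {0, 1}.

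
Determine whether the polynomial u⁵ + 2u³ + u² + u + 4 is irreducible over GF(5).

Write g(u) = u⁵ + 2u³ + u² + u + 4.
Check for roots in GF(5): g(0) = 4; g(1) = 4; g(2) = 3; g(3) = 3; g(4) = 1.
No roots, so no linear factors.
Degree-2 irreducible divisors: test the 10 monic irreducibles of degree 2 over GF(5).
None of them divide g (all give nonzero remainder).
No irreducible factor of degree ≤ 2 exists, so g is irreducible over GF(5).

Yes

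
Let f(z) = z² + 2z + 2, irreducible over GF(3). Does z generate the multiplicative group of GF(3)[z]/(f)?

Yes

|GF(3^2)^×| = 3^2 − 1 = 8. Prime factorization: 8 = 2^3.
f is primitive ⇔ z has order 8 in GF(3)[z]/(f), i.e. z^(8/q) ≠ 1 for each prime q | 8.
z^(4) mod f = 2.
None equal 1, so z has full order 8; f is primitive.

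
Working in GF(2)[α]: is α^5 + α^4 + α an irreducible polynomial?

No

Write f(α) = α^5 + α^4 + α.
Check for roots in GF(2): f(0) = 0 → root; f(1) = 1.
f(0) = 0, so (α) divides f(α); f is reducible.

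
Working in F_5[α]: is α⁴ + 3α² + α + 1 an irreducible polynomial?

Write P(α) = α⁴ + 3α² + α + 1.
Check for roots in F_5: P(0) = 1; P(1) = 1; P(2) = 1; P(3) = 2; P(4) = 4.
No roots, so no linear factors.
Degree-2 irreducible divisors: test the 10 monic irreducibles of degree 2 over GF(5).
None of them divide P (all give nonzero remainder).
No irreducible factor of degree ≤ 2 exists, so P is irreducible over GF(5).

Yes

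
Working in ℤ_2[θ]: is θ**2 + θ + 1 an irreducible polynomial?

Write f(θ) = θ**2 + θ + 1.
Check for roots in ℤ_2: f(0) = 1; f(1) = 1.
No roots. A degree-2 polynomial over a field with no linear factor is irreducible.

Yes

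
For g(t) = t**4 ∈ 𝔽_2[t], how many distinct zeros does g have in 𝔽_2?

1

Evaluate at each of the 2 elements of 𝔽_2:
g(0) = 0 → root; g(1) = 1.
Roots: {0}.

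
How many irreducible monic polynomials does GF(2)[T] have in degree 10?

99

Gauss's count: N_{2}(10) = (1/10) Σ_{d|10} μ(10/d)·2^d.
Divisors of 10: 1, 2, 5, 10; μ(10/d) for each: 1, -1, -1, 1.
Σ = 2^1 − 2^2 − 2^5 + 2^10 = 990.
N = 990/10 = 99.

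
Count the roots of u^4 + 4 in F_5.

4

Write g(u) = u^4 + 4.
Evaluate at each of the 5 elements of F_5:
g(0) = 4; g(1) = 0 → root; g(2) = 0 → root; g(3) = 0 → root; g(4) = 0 → root.
Roots: {1, 2, 3, 4}.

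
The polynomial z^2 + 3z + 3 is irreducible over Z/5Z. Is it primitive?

Yes

Write f(z) = z^2 + 3z + 3.
|GF(5^2)^×| = 5^2 − 1 = 24. Prime factorization: 24 = 2^3·3.
f is primitive ⇔ z has order 24 in GF(5)[z]/(f), i.e. z^(24/q) ≠ 1 for each prime q | 24.
z^(12) mod f = 4.
z^(8) mod f = z + 1.
None equal 1, so z has full order 24; f is primitive.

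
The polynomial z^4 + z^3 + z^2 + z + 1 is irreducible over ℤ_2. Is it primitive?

No

Write f(z) = z^4 + z^3 + z^2 + z + 1.
|GF(2^4)^×| = 2^4 − 1 = 15. Prime factorization: 15 = 3·5.
f is primitive ⇔ z has order 15 in GF(2)[z]/(f), i.e. z^(15/q) ≠ 1 for each prime q | 15.
z^(5) mod f = 1
z^(3) mod f = z^3.
Since z^(5) = 1, the order of z divides 5 < 15; not primitive.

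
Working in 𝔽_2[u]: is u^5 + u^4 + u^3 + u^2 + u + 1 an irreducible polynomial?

No

Write P(u) = u^5 + u^4 + u^3 + u^2 + u + 1.
Check for roots in 𝔽_2: P(0) = 1; P(1) = 0 → root.
P(1) = 0, so (u − 1) divides P(u); P is reducible.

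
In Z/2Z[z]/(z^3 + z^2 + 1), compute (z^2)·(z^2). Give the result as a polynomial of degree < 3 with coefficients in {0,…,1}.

Multiply in Z/2Z[z]: (z^2)·(z^2) = z^4.
Reduce using z^3 ≡ z^2 + 1 (mod z^3 + z^2 + 1).
Reduced: z^2 + z + 1.

z^2 + z + 1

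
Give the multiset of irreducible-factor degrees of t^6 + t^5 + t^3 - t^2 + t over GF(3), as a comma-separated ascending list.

Write h(t) = t^6 + t^5 + t^3 - t^2 + t.
Roots in GF(3): h(0) = 0 → root; h(1) = 0 → root; h(2) = 0 → root.
Linear factors from roots: (t), (t - 1), (t + 1).
Complete factorization: h(t) = (t)·(t + 1)·(t - 1)·(t^3 + t^2 + t - 1).
Factor degrees with multiplicity: 1 + 1 + 1 + 3 = 6.

1, 1, 1, 3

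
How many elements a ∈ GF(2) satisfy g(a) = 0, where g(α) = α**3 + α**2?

2

Evaluate at each of the 2 elements of GF(2):
g(0) = 0 → root; g(1) = 0 → root.
Roots: {0, 1}.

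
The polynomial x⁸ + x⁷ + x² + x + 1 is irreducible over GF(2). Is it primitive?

Yes

Write f(x) = x⁸ + x⁷ + x² + x + 1.
|GF(2^8)^×| = 2^8 − 1 = 255. Prime factorization: 255 = 3·5·17.
f is primitive ⇔ x has order 255 in GF(2)[x]/(f), i.e. x^(255/q) ≠ 1 for each prime q | 255.
x^(85) mod f = x⁷ + x⁵ + x³ + x.
x^(51) mod f = x⁶ + x⁵ + x³ + x².
x^(15) mod f = x⁷ + x⁶ + x⁵ + x⁴ + x².
None equal 1, so x has full order 255; f is primitive.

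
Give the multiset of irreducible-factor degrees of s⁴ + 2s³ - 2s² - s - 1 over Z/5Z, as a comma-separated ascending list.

Write h(s) = s⁴ + 2s³ - 2s² - s - 1.
Roots in Z/5Z: h(0) = 4; h(1) = 4; h(2) = 1; h(3) = 3; h(4) = 2.
Complete factorization: h(s) = (s⁴ + 2s³ - 2s² - s - 1).
Factor degrees with multiplicity: 4 = 4.

4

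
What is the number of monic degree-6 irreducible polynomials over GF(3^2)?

By the necklace-counting formula, N_9(6) = (1/6) Σ_{d|6} μ(6/d)·9^d.
Divisors of 6: 1, 2, 3, 6; μ(6/d) for each: 1, -1, -1, 1.
Σ = 9^1 − 9^2 − 9^3 + 9^6 = 530640.
N = 530640/6 = 88440.

88440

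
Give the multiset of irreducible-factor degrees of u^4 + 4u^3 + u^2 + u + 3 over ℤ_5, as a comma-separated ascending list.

Write f(u) = u^4 + 4u^3 + u^2 + u + 3.
Roots in ℤ_5: f(0) = 3; f(1) = 0 → root; f(2) = 2; f(3) = 4; f(4) = 0 → root.
Linear factors from roots: (u + 4), (u + 1).
Complete factorization: f(u) = (u + 1)·(u + 4)·(u^2 + 4u + 2).
Factor degrees with multiplicity: 1 + 1 + 2 = 4.

1, 1, 2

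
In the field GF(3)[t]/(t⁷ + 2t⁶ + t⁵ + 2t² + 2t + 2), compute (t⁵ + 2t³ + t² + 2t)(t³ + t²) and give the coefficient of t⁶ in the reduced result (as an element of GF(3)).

0

Multiply in GF(3)[t]: (t⁵ + 2t³ + t² + 2t)·(t³ + t²) = t⁸ + t⁷ + 2t⁶ + 2t³.
Reduce using t⁷ ≡ t⁶ + 2t⁵ + t² + t + 1 (mod t⁷ + 2t⁶ + t⁵ + 2t² + 2t + 2).
Reduced: t⁵ + 2.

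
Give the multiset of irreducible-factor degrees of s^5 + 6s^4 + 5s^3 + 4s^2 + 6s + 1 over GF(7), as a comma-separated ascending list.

Write f(s) = s^5 + 6s^4 + 5s^3 + 4s^2 + 6s + 1.
Complete factorization: f(s) = (s^5 + 6s^4 + 5s^3 + 4s^2 + 6s + 1).
Factor degrees with multiplicity: 5 = 5.

5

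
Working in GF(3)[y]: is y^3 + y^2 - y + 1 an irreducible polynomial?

Yes

Write P(y) = y^3 + y^2 - y + 1.
Check for roots in GF(3): P(0) = 1; P(1) = 2; P(2) = 2.
No roots. A degree-3 polynomial over a field with no linear factor is irreducible.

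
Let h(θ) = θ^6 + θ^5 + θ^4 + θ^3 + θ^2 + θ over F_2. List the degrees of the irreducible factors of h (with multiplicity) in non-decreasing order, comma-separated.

Roots in F_2: h(0) = 0 → root; h(1) = 0 → root.
Linear factors from roots: (θ), (θ + 1).
Complete factorization: h(θ) = (θ)·(θ + 1)·(θ^2 + θ + 1)^2.
Factor degrees with multiplicity: 1 + 1 + 2 + 2 = 6.

1, 1, 2, 2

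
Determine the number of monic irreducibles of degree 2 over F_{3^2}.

The number of monic irreducibles of degree 2 over GF(9) is (1/2)·Σ_{d∣2} μ(2/d) 9^d.
Divisors of 2: 1, 2; μ(2/d) for each: -1, 1.
Σ = − 9^1 + 9^2 = 72.
N = 72/2 = 36.

36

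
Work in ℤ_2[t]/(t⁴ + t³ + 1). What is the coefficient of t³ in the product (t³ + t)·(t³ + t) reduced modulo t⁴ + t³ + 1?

Multiply in ℤ_2[t]: (t³ + t)·(t³ + t) = t⁶ + t².
Reduce using t⁴ ≡ t³ + 1 (mod t⁴ + t³ + 1).
Reduced: t³ + t + 1.

1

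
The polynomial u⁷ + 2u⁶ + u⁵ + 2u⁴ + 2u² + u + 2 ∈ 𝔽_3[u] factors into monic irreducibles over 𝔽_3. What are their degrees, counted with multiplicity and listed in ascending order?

7

Write h(u) = u⁷ + 2u⁶ + u⁵ + 2u⁴ + 2u² + u + 2.
Roots in 𝔽_3: h(0) = 2; h(1) = 2; h(2) = 2.
Complete factorization: h(u) = (u⁷ + 2u⁶ + u⁵ + 2u⁴ + 2u² + u + 2).
Factor degrees with multiplicity: 7 = 7.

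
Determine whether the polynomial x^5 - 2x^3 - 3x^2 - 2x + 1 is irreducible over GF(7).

Yes

Write m(x) = x^5 - 2x^3 - 3x^2 - 2x + 1.
Check for roots in GF(7): m(0) = 1; m(1) = 2; m(2) = 1; m(3) = 3; m(4) = 1; m(5) = 5; m(6) = 1.
No roots, so no linear factors.
Degree-2 irreducible divisors: test the 21 monic irreducibles of degree 2 over GF(7).
None of them divide m (all give nonzero remainder).
No irreducible factor of degree ≤ 2 exists, so m is irreducible over GF(7).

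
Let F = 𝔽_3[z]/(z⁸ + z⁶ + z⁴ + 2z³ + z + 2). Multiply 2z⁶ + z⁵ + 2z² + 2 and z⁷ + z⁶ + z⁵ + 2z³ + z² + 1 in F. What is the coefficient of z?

Multiply in 𝔽_3[z]: (2z⁶ + z⁵ + 2z² + 2)·(z⁷ + z⁶ + z⁵ + 2z³ + z² + 1) = 2z¹³ + z¹⁰ + 2z⁷ + z⁶ + z⁵ + 2z⁴ + z³ + z² + 2.
Reduce using z⁸ ≡ 2z⁶ + 2z⁴ + z³ + 2z + 1 (mod z⁸ + z⁶ + z⁴ + 2z³ + z + 2).
Reduced: z⁷ + z⁶ + z⁵ + 2z³ + 2z² + 2z.

2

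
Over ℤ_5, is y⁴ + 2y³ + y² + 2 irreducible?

Yes

Write g(y) = y⁴ + 2y³ + y² + 2.
Check for roots in ℤ_5: g(0) = 2; g(1) = 1; g(2) = 3; g(3) = 1; g(4) = 2.
No roots, so no linear factors.
Degree-2 irreducible divisors: test the 10 monic irreducibles of degree 2 over GF(5).
None of them divide g (all give nonzero remainder).
No irreducible factor of degree ≤ 2 exists, so g is irreducible over GF(5).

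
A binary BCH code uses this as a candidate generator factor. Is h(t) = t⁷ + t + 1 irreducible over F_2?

Yes

Check for roots in F_2: h(0) = 1; h(1) = 1.
No roots, so no linear factors.
Monic irreducibles of degree 2 over GF(2): t² + t + 1.
None of them divide h (all give nonzero remainder).
Monic irreducibles of degree 3 over GF(2): t³ + t + 1, t³ + t² + 1.
None of them divide h (all give nonzero remainder).
No irreducible factor of degree ≤ 3 exists, so h is irreducible over GF(2).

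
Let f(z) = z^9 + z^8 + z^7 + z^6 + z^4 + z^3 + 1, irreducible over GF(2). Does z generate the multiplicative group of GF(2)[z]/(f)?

|GF(2^9)^×| = 2^9 − 1 = 511. Prime factorization: 511 = 7·73.
f is primitive ⇔ z has order 511 in GF(2)[z]/(f), i.e. z^(511/q) ≠ 1 for each prime q | 511.
z^(73) mod f = z^8 + z^7 + z^6 + z^3 + z + 1.
z^(7) mod f = z^7.
None equal 1, so z has full order 511; f is primitive.

Yes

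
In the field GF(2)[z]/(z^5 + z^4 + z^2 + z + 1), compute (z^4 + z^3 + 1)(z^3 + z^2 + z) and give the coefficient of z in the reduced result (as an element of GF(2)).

Multiply in GF(2)[z]: (z^4 + z^3 + 1)·(z^3 + z^2 + z) = z^7 + z^4 + z^3 + z^2 + z.
Reduce using z^5 ≡ z^4 + z^2 + z + 1 (mod z^5 + z^4 + z^2 + z + 1).
Reduced: z^4 + z^3 + z + 1.

1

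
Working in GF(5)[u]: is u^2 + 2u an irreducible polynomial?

Write g(u) = u^2 + 2u.
Check for roots in GF(5): g(0) = 0 → root; g(1) = 3; g(2) = 3; g(3) = 0 → root; g(4) = 4.
g(0) = 0, so (u) divides g(u); g is reducible.

No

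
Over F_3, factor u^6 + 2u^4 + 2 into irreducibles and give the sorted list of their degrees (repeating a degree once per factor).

Write h(u) = u^6 + 2u^4 + 2.
Roots in F_3: h(0) = 2; h(1) = 2; h(2) = 2.
Complete factorization: h(u) = (u^2 + 1)·(u^4 + u^2 + 2).
Factor degrees with multiplicity: 2 + 4 = 6.

2, 4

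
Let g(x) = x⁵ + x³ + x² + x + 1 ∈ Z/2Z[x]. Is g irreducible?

Yes

Check for roots in Z/2Z: g(0) = 1; g(1) = 1.
No roots, so no linear factors.
Monic irreducibles of degree 2 over GF(2): x² + x + 1.
None of them divide g (all give nonzero remainder).
No irreducible factor of degree ≤ 2 exists, so g is irreducible over GF(2).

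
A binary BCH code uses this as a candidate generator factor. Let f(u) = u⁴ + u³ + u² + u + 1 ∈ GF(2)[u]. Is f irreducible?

Check for roots in GF(2): f(0) = 1; f(1) = 1.
No roots, so no linear factors.
Monic irreducibles of degree 2 over GF(2): u² + u + 1.
None of them divide f (all give nonzero remainder).
No irreducible factor of degree ≤ 2 exists, so f is irreducible over GF(2).

Yes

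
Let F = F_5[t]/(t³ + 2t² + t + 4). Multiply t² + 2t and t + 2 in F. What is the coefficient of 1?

Multiply in F_5[t]: (t² + 2t)·(t + 2) = t³ + 4t² + 4t.
Reduce using t³ ≡ 3t² + 4t + 1 (mod t³ + 2t² + t + 4).
Reduced: 2t² + 3t + 1.

1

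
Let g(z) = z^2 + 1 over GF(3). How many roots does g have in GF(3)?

Evaluate at each of the 3 elements of GF(3):
g(0) = 1; g(1) = 2; g(2) = 2.
No element is a root.

0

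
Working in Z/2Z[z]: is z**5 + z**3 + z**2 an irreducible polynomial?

Write g(z) = z**5 + z**3 + z**2.
Check for roots in Z/2Z: g(0) = 0 → root; g(1) = 1.
g(0) = 0, so (z) divides g(z); g is reducible.

No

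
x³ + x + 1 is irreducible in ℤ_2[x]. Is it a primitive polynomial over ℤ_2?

Yes

Write f(x) = x³ + x + 1.
|GF(2^3)^×| = 2^3 − 1 = 7. Prime factorization: 7 = 7.
f is primitive ⇔ x has order 7 in GF(2)[x]/(f), i.e. x^(7/q) ≠ 1 for each prime q | 7.
x^(1) mod f = x.
None equal 1, so x has full order 7; f is primitive.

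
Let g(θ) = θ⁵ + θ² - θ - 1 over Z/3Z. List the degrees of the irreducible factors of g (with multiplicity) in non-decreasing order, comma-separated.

1, 1, 1, 2

Roots in Z/3Z: g(0) = 2; g(1) = 0 → root; g(2) = 0 → root.
Linear factors from roots: (θ - 1), (θ + 1).
Complete factorization: g(θ) = (θ + 1)·(θ - 1)^2·(θ² + θ - 1).
Factor degrees with multiplicity: 1 + 1 + 1 + 2 = 5.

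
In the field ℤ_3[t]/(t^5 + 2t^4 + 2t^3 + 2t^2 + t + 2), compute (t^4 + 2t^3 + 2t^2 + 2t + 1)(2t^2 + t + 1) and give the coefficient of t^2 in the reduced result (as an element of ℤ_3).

Multiply in ℤ_3[t]: (t^4 + 2t^3 + 2t^2 + 2t + 1)·(2t^2 + t + 1) = 2t^6 + 2t^5 + t^4 + 2t^3 + 1.
Reduce using t^5 ≡ t^4 + t^3 + t^2 + 2t + 1 (mod t^5 + 2t^4 + 2t^3 + 2t^2 + t + 2).
Reduced: t^4 + 2t^3 + 2t^2 + t + 2.

2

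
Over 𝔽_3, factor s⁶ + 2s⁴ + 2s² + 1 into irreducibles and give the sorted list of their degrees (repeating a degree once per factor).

1, 1, 1, 1, 2

Write h(s) = s⁶ + 2s⁴ + 2s² + 1.
Roots in 𝔽_3: h(0) = 1; h(1) = 0 → root; h(2) = 0 → root.
Linear factors from roots: (s + 2), (s + 1).
Complete factorization: h(s) = (s + 1)^2·(s + 2)^2·(s² + 1).
Factor degrees with multiplicity: 1 + 1 + 1 + 1 + 2 = 6.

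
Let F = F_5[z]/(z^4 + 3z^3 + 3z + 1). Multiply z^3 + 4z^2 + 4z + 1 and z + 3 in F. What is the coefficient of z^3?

Multiply in F_5[z]: (z^3 + 4z^2 + 4z + 1)·(z + 3) = z^4 + 2z^3 + z^2 + 3z + 3.
Reduce using z^4 ≡ 2z^3 + 2z + 4 (mod z^4 + 3z^3 + 3z + 1).
Reduced: 4z^3 + z^2 + 2.

4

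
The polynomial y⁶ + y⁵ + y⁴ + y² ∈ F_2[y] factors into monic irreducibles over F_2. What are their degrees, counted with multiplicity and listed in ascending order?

Write f(y) = y⁶ + y⁵ + y⁴ + y².
Roots in F_2: f(0) = 0 → root; f(1) = 0 → root.
Linear factors from roots: (y), (y + 1).
Complete factorization: f(y) = (y + 1)·(y)^2·(y³ + y + 1).
Factor degrees with multiplicity: 1 + 1 + 1 + 3 = 6.

1, 1, 1, 3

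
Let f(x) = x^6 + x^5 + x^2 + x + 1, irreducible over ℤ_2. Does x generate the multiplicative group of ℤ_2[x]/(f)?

Yes

|GF(2^6)^×| = 2^6 − 1 = 63. Prime factorization: 63 = 3^2·7.
f is primitive ⇔ x has order 63 in GF(2)[x]/(f), i.e. x^(63/q) ≠ 1 for each prime q | 63.
x^(21) mod f = x^5 + x^3 + x^2.
x^(9) mod f = x^3 + x^2 + 1.
None equal 1, so x has full order 63; f is primitive.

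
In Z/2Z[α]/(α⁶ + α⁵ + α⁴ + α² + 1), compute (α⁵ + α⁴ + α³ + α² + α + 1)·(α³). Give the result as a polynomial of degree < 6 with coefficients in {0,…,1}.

α^5 + α^3 + α^2

Multiply in Z/2Z[α]: (α⁵ + α⁴ + α³ + α² + α + 1)·(α³) = α⁸ + α⁷ + α⁶ + α⁵ + α⁴ + α³.
Reduce using α⁶ ≡ α⁵ + α⁴ + α² + 1 (mod α⁶ + α⁵ + α⁴ + α² + 1).
Reduced: α⁵ + α³ + α².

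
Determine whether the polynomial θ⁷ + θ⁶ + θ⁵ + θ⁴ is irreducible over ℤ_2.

No

Write m(θ) = θ⁷ + θ⁶ + θ⁵ + θ⁴.
Check for roots in ℤ_2: m(0) = 0 → root; m(1) = 0 → root.
m(0) = 0, so (θ) divides m(θ); m is reducible.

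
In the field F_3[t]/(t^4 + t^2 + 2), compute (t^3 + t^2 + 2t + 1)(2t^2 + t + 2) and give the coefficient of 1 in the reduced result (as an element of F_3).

Multiply in F_3[t]: (t^3 + t^2 + 2t + 1)·(2t^2 + t + 2) = 2t^5 + t^3 + 2t + 2.
Reduce using t^4 ≡ 2t^2 + 1 (mod t^4 + t^2 + 2).
Reduced: 2t^3 + t + 2.

2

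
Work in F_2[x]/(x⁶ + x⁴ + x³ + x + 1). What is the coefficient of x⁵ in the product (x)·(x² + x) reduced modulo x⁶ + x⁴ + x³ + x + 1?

Multiply in F_2[x]: (x)·(x² + x) = x³ + x².
Reduced: x³ + x².

0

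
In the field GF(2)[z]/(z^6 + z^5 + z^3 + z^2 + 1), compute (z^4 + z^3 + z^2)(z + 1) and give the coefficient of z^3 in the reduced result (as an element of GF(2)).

0

Multiply in GF(2)[z]: (z^4 + z^3 + z^2)·(z + 1) = z^5 + z^2.
Reduced: z^5 + z^2.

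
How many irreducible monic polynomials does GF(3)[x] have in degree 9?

2184

The number of monic irreducibles of degree 9 over GF(3) is (1/9)·Σ_{d∣9} μ(9/d) 3^d.
Divisors of 9: 1, 3, 9; μ(9/d) for each: 0, -1, 1.
Σ = − 3^3 + 3^9 = 19656.
N = 19656/9 = 2184.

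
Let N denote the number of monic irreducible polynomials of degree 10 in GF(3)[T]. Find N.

5880

By the necklace-counting formula, N_3(10) = (1/10) Σ_{d|10} μ(10/d)·3^d.
Divisors of 10: 1, 2, 5, 10; μ(10/d) for each: 1, -1, -1, 1.
Σ = 3^1 − 3^2 − 3^5 + 3^10 = 58800.
N = 58800/10 = 5880.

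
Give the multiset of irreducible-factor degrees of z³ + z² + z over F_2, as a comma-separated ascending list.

1, 2

Write f(z) = z³ + z² + z.
Roots in F_2: f(0) = 0 → root; f(1) = 1.
Linear factors from roots: (z).
Complete factorization: f(z) = (z)·(z² + z + 1).
Factor degrees with multiplicity: 1 + 2 = 3.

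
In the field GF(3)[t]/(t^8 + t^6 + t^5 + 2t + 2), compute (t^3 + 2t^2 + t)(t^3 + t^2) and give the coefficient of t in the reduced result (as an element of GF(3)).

0

Multiply in GF(3)[t]: (t^3 + 2t^2 + t)·(t^3 + t^2) = t^6 + t^3.
Reduced: t^6 + t^3.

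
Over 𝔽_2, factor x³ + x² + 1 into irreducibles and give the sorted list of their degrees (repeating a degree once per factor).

3

Write g(x) = x³ + x² + 1.
Roots in 𝔽_2: g(0) = 1; g(1) = 1.
Complete factorization: g(x) = (x³ + x² + 1).
Factor degrees with multiplicity: 3 = 3.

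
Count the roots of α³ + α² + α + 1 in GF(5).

3

Write h(α) = α³ + α² + α + 1.
Evaluate at each of the 5 elements of GF(5):
h(0) = 1; h(1) = 4; h(2) = 0 → root; h(3) = 0 → root; h(4) = 0 → root.
Roots: {2, 3, 4}.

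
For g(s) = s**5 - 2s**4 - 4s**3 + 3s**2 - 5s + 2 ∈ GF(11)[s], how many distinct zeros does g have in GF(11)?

5

Evaluate at each of the 11 elements of GF(11):
g(0) = 2; g(1) = 6; g(2) = 5; g(3) = 9; g(4) = 0 → root; g(5) = 8; g(6) = 0 → root; g(7) = 0 → root; g(8) = 0 → root; g(9) = 3; g(10) = 0 → root.
Roots: {4, 6, 7, 8, 10}.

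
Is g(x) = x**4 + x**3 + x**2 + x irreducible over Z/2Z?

No

Check for roots in Z/2Z: g(0) = 0 → root; g(1) = 0 → root.
g(0) = 0, so (x) divides g(x); g is reducible.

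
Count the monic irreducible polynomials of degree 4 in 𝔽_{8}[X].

1008

By the necklace-counting formula, N_8(4) = (1/4) Σ_{d|4} μ(4/d)·8^d.
Divisors of 4: 1, 2, 4; μ(4/d) for each: 0, -1, 1.
Σ = − 8^2 + 8^4 = 4032.
N = 4032/4 = 1008.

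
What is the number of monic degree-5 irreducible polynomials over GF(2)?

6

Gauss's count: N_{2}(5) = (1/5) Σ_{d|5} μ(5/d)·2^d.
Divisors of 5: 1, 5; μ(5/d) for each: -1, 1.
Σ = − 2^1 + 2^5 = 30.
N = 30/5 = 6.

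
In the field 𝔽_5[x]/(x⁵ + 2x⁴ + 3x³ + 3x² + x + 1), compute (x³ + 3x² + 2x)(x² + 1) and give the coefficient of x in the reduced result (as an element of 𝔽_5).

1

Multiply in 𝔽_5[x]: (x³ + 3x² + 2x)·(x² + 1) = x⁵ + 3x⁴ + 3x³ + 3x² + 2x.
Reduce using x⁵ ≡ 3x⁴ + 2x³ + 2x² + 4x + 4 (mod x⁵ + 2x⁴ + 3x³ + 3x² + x + 1).
Reduced: x⁴ + x + 4.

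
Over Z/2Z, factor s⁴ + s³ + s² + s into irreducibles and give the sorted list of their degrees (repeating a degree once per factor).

1, 1, 1, 1

Write h(s) = s⁴ + s³ + s² + s.
Roots in Z/2Z: h(0) = 0 → root; h(1) = 0 → root.
Linear factors from roots: (s), (s + 1).
Complete factorization: h(s) = (s)·(s + 1)^3.
Factor degrees with multiplicity: 1 + 1 + 1 + 1 = 4.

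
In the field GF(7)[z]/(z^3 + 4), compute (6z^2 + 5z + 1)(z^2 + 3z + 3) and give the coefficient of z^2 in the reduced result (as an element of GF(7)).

Multiply in GF(7)[z]: (6z^2 + 5z + 1)·(z^2 + 3z + 3) = 6z^4 + 2z^3 + 6z^2 + 4z + 3.
Reduce using z^3 ≡ 3 (mod z^3 + 4).
Reduced: 6z^2 + z + 2.

6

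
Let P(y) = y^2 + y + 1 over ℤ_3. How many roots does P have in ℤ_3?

Evaluate at each of the 3 elements of ℤ_3:
P(0) = 1; P(1) = 0 → root; P(2) = 1.
Roots: {1}.

1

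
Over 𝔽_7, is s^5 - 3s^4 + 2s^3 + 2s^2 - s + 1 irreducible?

No

Write h(s) = s^5 - 3s^4 + 2s^3 + 2s^2 - s + 1.
Check for roots in 𝔽_7: h(0) = 1; h(1) = 2; h(2) = 0 → root; h(3) = 0 → root; h(4) = 0 → root; h(5) = 6; h(6) = 5.
h(2) = 0, so (s − 2) divides h(s); h is reducible.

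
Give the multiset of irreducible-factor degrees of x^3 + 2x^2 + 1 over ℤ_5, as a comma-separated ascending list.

3

Write h(x) = x^3 + 2x^2 + 1.
Roots in ℤ_5: h(0) = 1; h(1) = 4; h(2) = 2; h(3) = 1; h(4) = 2.
Complete factorization: h(x) = (x^3 + 2x^2 + 1).
Factor degrees with multiplicity: 3 = 3.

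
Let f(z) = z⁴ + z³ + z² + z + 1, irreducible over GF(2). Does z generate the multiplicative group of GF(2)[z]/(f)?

|GF(2^4)^×| = 2^4 − 1 = 15. Prime factorization: 15 = 3·5.
f is primitive ⇔ z has order 15 in GF(2)[z]/(f), i.e. z^(15/q) ≠ 1 for each prime q | 15.
z^(5) mod f = 1
z^(3) mod f = z³.
Since z^(5) = 1, the order of z divides 5 < 15; not primitive.

No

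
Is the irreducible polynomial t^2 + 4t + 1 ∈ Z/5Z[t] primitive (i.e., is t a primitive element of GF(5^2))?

No

Write f(t) = t^2 + 4t + 1.
|GF(5^2)^×| = 5^2 − 1 = 24. Prime factorization: 24 = 2^3·3.
f is primitive ⇔ t has order 24 in GF(5)[t]/(f), i.e. t^(24/q) ≠ 1 for each prime q | 24.
t^(12) mod f = 1
t^(8) mod f = t + 4.
Since t^(12) = 1, the order of t divides 12 < 24; not primitive.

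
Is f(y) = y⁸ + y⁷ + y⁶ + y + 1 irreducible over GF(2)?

Check for roots in GF(2): f(0) = 1; f(1) = 1.
No roots, so no linear factors.
Monic irreducibles of degree 2 over GF(2): y² + y + 1.
None of them divide f (all give nonzero remainder).
Monic irreducibles of degree 3 over GF(2): y³ + y + 1, y³ + y² + 1.
None of them divide f (all give nonzero remainder).
Monic irreducibles of degree 4 over GF(2): y⁴ + y + 1, y⁴ + y³ + 1, y⁴ + y³ + y² + y + 1.
None of them divide f (all give nonzero remainder).
No irreducible factor of degree ≤ 4 exists, so f is irreducible over GF(2).

Yes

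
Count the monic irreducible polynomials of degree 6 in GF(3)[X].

116

The number of monic irreducibles of degree 6 over GF(3) is (1/6)·Σ_{d∣6} μ(6/d) 3^d.
Divisors of 6: 1, 2, 3, 6; μ(6/d) for each: 1, -1, -1, 1.
Σ = 3^1 − 3^2 − 3^3 + 3^6 = 696.
N = 696/6 = 116.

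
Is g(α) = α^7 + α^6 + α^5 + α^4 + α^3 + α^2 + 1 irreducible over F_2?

Check for roots in F_2: g(0) = 1; g(1) = 1.
No roots, so no linear factors.
Monic irreducibles of degree 2 over GF(2): α^2 + α + 1.
None of them divide g (all give nonzero remainder).
Monic irreducibles of degree 3 over GF(2): α^3 + α + 1, α^3 + α^2 + 1.
None of them divide g (all give nonzero remainder).
No irreducible factor of degree ≤ 3 exists, so g is irreducible over GF(2).

Yes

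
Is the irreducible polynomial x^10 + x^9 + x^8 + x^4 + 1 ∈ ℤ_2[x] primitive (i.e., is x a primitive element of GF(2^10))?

Write f(x) = x^10 + x^9 + x^8 + x^4 + 1.
|GF(2^10)^×| = 2^10 − 1 = 1023. Prime factorization: 1023 = 3·11·31.
f is primitive ⇔ x has order 1023 in GF(2)[x]/(f), i.e. x^(1023/q) ≠ 1 for each prime q | 1023.
x^(341) mod f = 1
x^(93) mod f = x^4 + x^2 + x.
x^(33) mod f = x^7 + x^6 + x^4 + x.
Since x^(341) = 1, the order of x divides 341 < 1023; not primitive.

No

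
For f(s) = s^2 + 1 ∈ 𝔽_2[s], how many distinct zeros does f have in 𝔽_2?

1

Evaluate at each of the 2 elements of 𝔽_2:
f(0) = 1; f(1) = 0 → root.
Roots: {1}.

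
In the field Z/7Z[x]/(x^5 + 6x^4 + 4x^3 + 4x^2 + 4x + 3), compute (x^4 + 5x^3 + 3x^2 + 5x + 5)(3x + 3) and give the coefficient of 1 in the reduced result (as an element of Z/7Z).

6

Multiply in Z/7Z[x]: (x^4 + 5x^3 + 3x^2 + 5x + 5)·(3x + 3) = 3x^5 + 4x^4 + 3x^3 + 3x^2 + 2x + 1.
Reduce using x^5 ≡ x^4 + 3x^3 + 3x^2 + 3x + 4 (mod x^5 + 6x^4 + 4x^3 + 4x^2 + 4x + 3).
Reduced: 5x^3 + 5x^2 + 4x + 6.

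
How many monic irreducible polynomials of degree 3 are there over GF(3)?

x^(3^3) − x is the product of all monic irreducibles of degree dividing 3; Möbius inversion gives N = (1/3) Σ μ(3/d)·3^d.
Divisors of 3: 1, 3; μ(3/d) for each: -1, 1.
Σ = − 3^1 + 3^3 = 24.
N = 24/3 = 8.

8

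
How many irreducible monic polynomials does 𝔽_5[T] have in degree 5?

By the necklace-counting formula, N_5(5) = (1/5) Σ_{d|5} μ(5/d)·5^d.
Divisors of 5: 1, 5; μ(5/d) for each: -1, 1.
Σ = − 5^1 + 5^5 = 3120.
N = 3120/5 = 624.

624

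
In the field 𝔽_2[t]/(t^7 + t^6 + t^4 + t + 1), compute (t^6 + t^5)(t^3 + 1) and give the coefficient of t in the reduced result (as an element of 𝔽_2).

0

Multiply in 𝔽_2[t]: (t^6 + t^5)·(t^3 + 1) = t^9 + t^8 + t^6 + t^5.
Reduce using t^7 ≡ t^6 + t^4 + t + 1 (mod t^7 + t^6 + t^4 + t + 1).
Reduced: t^5 + t^3 + t^2.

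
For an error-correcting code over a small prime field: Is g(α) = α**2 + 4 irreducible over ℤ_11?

Yes

Check each element of ℤ_11 for a root: g(0)=4, g(1)=5, g(2)=8, g(3)=2, g(4)=9, g(5)=7, g(6)=7, g(7)=9, g(8)=2, g(9)=8, g(10)=5.
No roots. A degree-2 polynomial over a field with no linear factor is irreducible.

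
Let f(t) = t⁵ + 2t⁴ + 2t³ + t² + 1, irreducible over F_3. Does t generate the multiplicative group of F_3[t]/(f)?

|GF(3^5)^×| = 3^5 − 1 = 242. Prime factorization: 242 = 2·11^2.
f is primitive ⇔ t has order 242 in GF(3)[t]/(f), i.e. t^(242/q) ≠ 1 for each prime q | 242.
t^(121) mod f = 2.
t^(22) mod f = t⁴ + t³ + t² + 1.
None equal 1, so t has full order 242; f is primitive.

Yes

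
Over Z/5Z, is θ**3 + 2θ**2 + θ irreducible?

No

Write f(θ) = θ**3 + 2θ**2 + θ.
Check for roots in Z/5Z: f(0) = 0 → root; f(1) = 4; f(2) = 3; f(3) = 3; f(4) = 0 → root.
f(0) = 0, so (θ) divides f(θ); f is reducible.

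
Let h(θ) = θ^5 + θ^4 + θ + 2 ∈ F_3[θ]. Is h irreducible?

Check for roots in F_3: h(0) = 2; h(1) = 2; h(2) = 1.
No roots, so no linear factors.
Monic irreducibles of degree 2 over GF(3): θ^2 + 1, θ^2 + θ + 2, θ^2 + 2θ + 2.
None of them divide h (all give nonzero remainder).
No irreducible factor of degree ≤ 2 exists, so h is irreducible over GF(3).

Yes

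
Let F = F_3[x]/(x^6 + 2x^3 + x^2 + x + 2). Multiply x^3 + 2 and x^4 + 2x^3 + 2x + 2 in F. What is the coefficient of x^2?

0

Multiply in F_3[x]: (x^3 + 2)·(x^4 + 2x^3 + 2x + 2) = x^7 + 2x^6 + x^4 + x + 1.
Reduce using x^6 ≡ x^3 + 2x^2 + 2x + 1 (mod x^6 + 2x^3 + x^2 + x + 2).
Reduced: 2x^4 + x^3.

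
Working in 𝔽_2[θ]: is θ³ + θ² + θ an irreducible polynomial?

No

Write m(θ) = θ³ + θ² + θ.
Check for roots in 𝔽_2: m(0) = 0 → root; m(1) = 1.
m(0) = 0, so (θ) divides m(θ); m is reducible.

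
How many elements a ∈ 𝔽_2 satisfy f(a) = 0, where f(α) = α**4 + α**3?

2

Evaluate at each of the 2 elements of 𝔽_2:
f(0) = 0 → root; f(1) = 0 → root.
Roots: {0, 1}.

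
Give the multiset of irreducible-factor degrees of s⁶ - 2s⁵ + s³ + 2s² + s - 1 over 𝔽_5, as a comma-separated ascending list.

Write f(s) = s⁶ - 2s⁵ + s³ + 2s² + s - 1.
Roots in 𝔽_5: f(0) = 4; f(1) = 2; f(2) = 2; f(3) = 0 → root; f(4) = 2.
Linear factors from roots: (s + 2).
Complete factorization: f(s) = (s + 2)·(s² - s + 1)·(s³ + 2s² - s + 2).
Factor degrees with multiplicity: 1 + 2 + 3 = 6.

1, 2, 3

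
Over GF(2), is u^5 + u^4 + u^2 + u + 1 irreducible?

Write f(u) = u^5 + u^4 + u^2 + u + 1.
Check for roots in GF(2): f(0) = 1; f(1) = 1.
No roots, so no linear factors.
Monic irreducibles of degree 2 over GF(2): u^2 + u + 1.
None of them divide f (all give nonzero remainder).
No irreducible factor of degree ≤ 2 exists, so f is irreducible over GF(2).

Yes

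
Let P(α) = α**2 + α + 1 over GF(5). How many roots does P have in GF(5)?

Evaluate at each of the 5 elements of GF(5):
P(0) = 1; P(1) = 3; P(2) = 2; P(3) = 3; P(4) = 1.
No element is a root.

0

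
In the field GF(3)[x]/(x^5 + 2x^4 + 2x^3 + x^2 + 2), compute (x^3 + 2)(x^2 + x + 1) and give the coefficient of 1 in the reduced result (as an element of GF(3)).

0

Multiply in GF(3)[x]: (x^3 + 2)·(x^2 + x + 1) = x^5 + x^4 + x^3 + 2x^2 + 2x + 2.
Reduce using x^5 ≡ x^4 + x^3 + 2x^2 + 1 (mod x^5 + 2x^4 + 2x^3 + x^2 + 2).
Reduced: 2x^4 + 2x^3 + x^2 + 2x.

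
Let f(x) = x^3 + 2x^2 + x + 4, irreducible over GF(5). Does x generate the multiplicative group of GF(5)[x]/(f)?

No

|GF(5^3)^×| = 5^3 − 1 = 124. Prime factorization: 124 = 2^2·31.
f is primitive ⇔ x has order 124 in GF(5)[x]/(f), i.e. x^(124/q) ≠ 1 for each prime q | 124.
x^(62) mod f = 1
x^(4) mod f = 3x^2 + 3x + 3.
Since x^(62) = 1, the order of x divides 62 < 124; not primitive.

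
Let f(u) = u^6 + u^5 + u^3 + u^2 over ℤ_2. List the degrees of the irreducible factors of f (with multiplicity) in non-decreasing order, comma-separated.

Roots in ℤ_2: f(0) = 0 → root; f(1) = 0 → root.
Linear factors from roots: (u), (u + 1).
Complete factorization: f(u) = (u)^2·(u + 1)^2·(u^2 + u + 1).
Factor degrees with multiplicity: 1 + 1 + 1 + 1 + 2 = 6.

1, 1, 1, 1, 2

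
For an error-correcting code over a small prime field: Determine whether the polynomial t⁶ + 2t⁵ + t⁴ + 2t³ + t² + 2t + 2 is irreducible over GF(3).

Write P(t) = t⁶ + 2t⁵ + t⁴ + 2t³ + t² + 2t + 2.
Check for roots in GF(3): P(0) = 2; P(1) = 2; P(2) = 2.
No roots, so no linear factors.
Monic irreducibles of degree 2 over GF(3): t² + 1, t² + t + 2, t² + 2t + 2.
None of them divide P (all give nonzero remainder).
Degree-3 irreducible divisors: test the 8 monic irreducibles of degree 3 over GF(3).
None of them divide P (all give nonzero remainder).
No irreducible factor of degree ≤ 3 exists, so P is irreducible over GF(3).

Yes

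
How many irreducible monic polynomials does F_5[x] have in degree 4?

150

Gauss's count: N_{5}(4) = (1/4) Σ_{d|4} μ(4/d)·5^d.
Divisors of 4: 1, 2, 4; μ(4/d) for each: 0, -1, 1.
Σ = − 5^2 + 5^4 = 600.
N = 600/4 = 150.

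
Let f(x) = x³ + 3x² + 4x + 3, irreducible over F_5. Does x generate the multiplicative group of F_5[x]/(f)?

|GF(5^3)^×| = 5^3 − 1 = 124. Prime factorization: 124 = 2^2·31.
f is primitive ⇔ x has order 124 in GF(5)[x]/(f), i.e. x^(124/q) ≠ 1 for each prime q | 124.
x^(62) mod f = 4.
x^(4) mod f = 4x + 4.
None equal 1, so x has full order 124; f is primitive.

Yes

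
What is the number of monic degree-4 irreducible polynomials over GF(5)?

150

Gauss's count: N_{5}(4) = (1/4) Σ_{d|4} μ(4/d)·5^d.
Divisors of 4: 1, 2, 4; μ(4/d) for each: 0, -1, 1.
Σ = − 5^2 + 5^4 = 600.
N = 600/4 = 150.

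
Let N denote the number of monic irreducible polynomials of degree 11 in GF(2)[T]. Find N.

By the necklace-counting formula, N_2(11) = (1/11) Σ_{d|11} μ(11/d)·2^d.
Divisors of 11: 1, 11; μ(11/d) for each: -1, 1.
Σ = − 2^1 + 2^11 = 2046.
N = 2046/11 = 186.

186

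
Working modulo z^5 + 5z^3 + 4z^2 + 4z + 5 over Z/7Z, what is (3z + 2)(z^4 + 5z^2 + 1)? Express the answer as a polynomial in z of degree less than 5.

Multiply in Z/7Z[z]: (3z + 2)·(z^4 + 5z^2 + 1) = 3z^5 + 2z^4 + z^3 + 3z^2 + 3z + 2.
Reduce using z^5 ≡ 2z^3 + 3z^2 + 3z + 2 (mod z^5 + 5z^3 + 4z^2 + 4z + 5).
Reduced: 2z^4 + 5z^2 + 5z + 1.

2z^4 + 5z^2 + 5z + 1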